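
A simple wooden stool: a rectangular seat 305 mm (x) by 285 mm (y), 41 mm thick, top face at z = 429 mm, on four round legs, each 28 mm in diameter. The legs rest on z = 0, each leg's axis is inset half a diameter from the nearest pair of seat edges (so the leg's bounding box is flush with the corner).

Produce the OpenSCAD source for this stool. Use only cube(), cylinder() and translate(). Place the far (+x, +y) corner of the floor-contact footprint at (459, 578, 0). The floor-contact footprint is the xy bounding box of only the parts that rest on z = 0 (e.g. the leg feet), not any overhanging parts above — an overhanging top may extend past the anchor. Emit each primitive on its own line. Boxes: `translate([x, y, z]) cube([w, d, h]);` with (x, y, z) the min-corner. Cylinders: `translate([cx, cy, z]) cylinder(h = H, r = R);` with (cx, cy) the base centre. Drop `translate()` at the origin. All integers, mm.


translate([154, 293, 388]) cube([305, 285, 41]);
translate([168, 307, 0]) cylinder(h = 388, r = 14);
translate([445, 307, 0]) cylinder(h = 388, r = 14);
translate([168, 564, 0]) cylinder(h = 388, r = 14);
translate([445, 564, 0]) cylinder(h = 388, r = 14);


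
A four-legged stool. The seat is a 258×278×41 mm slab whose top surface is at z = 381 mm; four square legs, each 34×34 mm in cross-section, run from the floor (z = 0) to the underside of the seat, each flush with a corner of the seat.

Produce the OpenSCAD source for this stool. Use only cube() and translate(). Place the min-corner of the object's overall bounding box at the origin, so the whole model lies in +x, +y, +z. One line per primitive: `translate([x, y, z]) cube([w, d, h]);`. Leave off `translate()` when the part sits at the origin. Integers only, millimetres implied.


// leg_h = 381 - 41 = 340
translate([0, 0, 340]) cube([258, 278, 41]);
cube([34, 34, 340]);
translate([224, 0, 0]) cube([34, 34, 340]);
translate([0, 244, 0]) cube([34, 34, 340]);
translate([224, 244, 0]) cube([34, 34, 340]);


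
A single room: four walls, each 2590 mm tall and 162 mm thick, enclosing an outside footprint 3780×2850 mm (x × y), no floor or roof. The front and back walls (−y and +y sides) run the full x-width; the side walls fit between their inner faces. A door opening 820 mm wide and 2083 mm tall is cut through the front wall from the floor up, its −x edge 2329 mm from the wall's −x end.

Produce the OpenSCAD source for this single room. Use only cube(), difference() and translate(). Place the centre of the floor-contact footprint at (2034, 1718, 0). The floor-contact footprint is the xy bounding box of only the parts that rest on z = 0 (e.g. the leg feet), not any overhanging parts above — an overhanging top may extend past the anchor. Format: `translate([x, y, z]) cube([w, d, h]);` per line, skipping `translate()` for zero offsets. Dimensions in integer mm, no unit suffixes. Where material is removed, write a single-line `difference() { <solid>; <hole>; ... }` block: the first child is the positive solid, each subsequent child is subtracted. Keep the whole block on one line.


difference() { translate([144, 293, 0]) cube([3780, 162, 2590]); translate([2473, 293, 0]) cube([820, 162, 2083]); }
translate([144, 2981, 0]) cube([3780, 162, 2590]);
translate([144, 455, 0]) cube([162, 2526, 2590]);
translate([3762, 455, 0]) cube([162, 2526, 2590]);


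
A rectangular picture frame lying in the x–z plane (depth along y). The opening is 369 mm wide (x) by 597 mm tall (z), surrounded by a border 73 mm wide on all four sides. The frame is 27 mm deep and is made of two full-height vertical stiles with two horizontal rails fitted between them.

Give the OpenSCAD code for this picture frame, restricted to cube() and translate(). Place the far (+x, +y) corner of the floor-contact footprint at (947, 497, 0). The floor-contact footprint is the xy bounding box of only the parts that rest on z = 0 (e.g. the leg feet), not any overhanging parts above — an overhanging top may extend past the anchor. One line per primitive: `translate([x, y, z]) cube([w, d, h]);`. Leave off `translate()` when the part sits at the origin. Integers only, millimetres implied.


translate([432, 470, 0]) cube([73, 27, 743]);
translate([874, 470, 0]) cube([73, 27, 743]);
translate([505, 470, 0]) cube([369, 27, 73]);
translate([505, 470, 670]) cube([369, 27, 73]);


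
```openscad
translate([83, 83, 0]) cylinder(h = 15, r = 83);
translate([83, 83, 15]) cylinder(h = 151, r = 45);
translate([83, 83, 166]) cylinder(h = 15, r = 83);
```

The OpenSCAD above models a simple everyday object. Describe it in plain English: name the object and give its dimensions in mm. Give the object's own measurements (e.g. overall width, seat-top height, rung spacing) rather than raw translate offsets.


A spool: two coaxial disc flanges of radius 83 mm and thickness 15 mm, joined by a core cylinder of radius 45 mm and height 151 mm. The lower flange rests on z = 0 and the three cylinders share a vertical axis.


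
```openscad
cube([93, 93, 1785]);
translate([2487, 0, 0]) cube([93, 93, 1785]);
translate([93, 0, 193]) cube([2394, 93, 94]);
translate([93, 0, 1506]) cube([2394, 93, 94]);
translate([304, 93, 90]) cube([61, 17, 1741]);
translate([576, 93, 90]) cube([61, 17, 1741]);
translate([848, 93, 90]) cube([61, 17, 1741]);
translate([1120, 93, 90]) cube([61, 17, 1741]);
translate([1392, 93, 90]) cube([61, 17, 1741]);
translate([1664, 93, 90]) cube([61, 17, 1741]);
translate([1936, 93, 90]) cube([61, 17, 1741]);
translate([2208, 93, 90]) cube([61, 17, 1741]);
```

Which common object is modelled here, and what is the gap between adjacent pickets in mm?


A fence section. The picket gap is 211 mm.

Two posts, two rails, 8 pickets — a fence section. Span 2394 mm holds 8 pickets of 61 mm with 9 equal gaps: ⌊(2394 − 8·61) / 9⌋ = 211 mm.


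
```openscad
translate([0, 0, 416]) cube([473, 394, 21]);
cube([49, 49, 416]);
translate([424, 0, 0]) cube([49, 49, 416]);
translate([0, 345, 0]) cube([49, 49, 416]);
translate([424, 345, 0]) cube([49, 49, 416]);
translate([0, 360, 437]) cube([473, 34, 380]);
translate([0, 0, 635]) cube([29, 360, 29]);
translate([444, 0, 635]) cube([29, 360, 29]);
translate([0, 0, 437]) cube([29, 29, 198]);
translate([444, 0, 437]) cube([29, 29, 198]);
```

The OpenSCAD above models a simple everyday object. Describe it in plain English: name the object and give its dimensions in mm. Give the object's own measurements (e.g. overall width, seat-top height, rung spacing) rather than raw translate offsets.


A chair. The seat is a 473×394×21 mm slab with its top at z = 437 mm, on four 49×49 mm corner legs (flush with the seat edges, standing on z = 0). A flat backrest 34 mm thick, 380 mm tall, spans the full seat width and rises from the seat top along its +y edge, rear face flush with the rear of the seat. Two armrests of 29×29 mm section run along each side from the seat's front edge to the front of the backrest, top faces 227 mm above the seat top and outer faces flush with the seat's x-edges; a 29×29 mm post under the front of each armrest stands on the seat at the front corner.


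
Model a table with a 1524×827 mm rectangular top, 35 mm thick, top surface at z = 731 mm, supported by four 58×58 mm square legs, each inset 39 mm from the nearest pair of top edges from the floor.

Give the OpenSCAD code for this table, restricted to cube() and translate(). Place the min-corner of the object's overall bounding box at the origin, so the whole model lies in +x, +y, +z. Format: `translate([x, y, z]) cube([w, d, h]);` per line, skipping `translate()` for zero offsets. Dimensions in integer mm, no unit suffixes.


translate([0, 0, 696]) cube([1524, 827, 35]);
translate([39, 39, 0]) cube([58, 58, 696]);
translate([1427, 39, 0]) cube([58, 58, 696]);
translate([39, 730, 0]) cube([58, 58, 696]);
translate([1427, 730, 0]) cube([58, 58, 696]);


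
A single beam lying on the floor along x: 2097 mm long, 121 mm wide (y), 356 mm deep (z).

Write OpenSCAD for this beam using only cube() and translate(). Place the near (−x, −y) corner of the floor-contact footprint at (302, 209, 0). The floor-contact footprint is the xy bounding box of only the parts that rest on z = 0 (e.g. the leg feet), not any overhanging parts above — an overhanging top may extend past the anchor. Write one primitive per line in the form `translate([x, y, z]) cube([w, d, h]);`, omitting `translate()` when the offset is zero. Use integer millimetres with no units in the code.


translate([302, 209, 0]) cube([2097, 121, 356]);


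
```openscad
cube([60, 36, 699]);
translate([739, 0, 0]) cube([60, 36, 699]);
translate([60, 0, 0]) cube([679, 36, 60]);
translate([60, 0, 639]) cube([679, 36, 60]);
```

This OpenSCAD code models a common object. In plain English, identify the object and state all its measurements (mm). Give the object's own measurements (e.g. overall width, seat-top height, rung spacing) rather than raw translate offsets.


A rectangular picture frame lying in the x–z plane (depth along y). The opening is 679 mm wide (x) by 579 mm tall (z), surrounded by a border 60 mm wide on all four sides. The frame is 36 mm deep and is made of two full-height vertical stiles with two horizontal rails fitted between them.


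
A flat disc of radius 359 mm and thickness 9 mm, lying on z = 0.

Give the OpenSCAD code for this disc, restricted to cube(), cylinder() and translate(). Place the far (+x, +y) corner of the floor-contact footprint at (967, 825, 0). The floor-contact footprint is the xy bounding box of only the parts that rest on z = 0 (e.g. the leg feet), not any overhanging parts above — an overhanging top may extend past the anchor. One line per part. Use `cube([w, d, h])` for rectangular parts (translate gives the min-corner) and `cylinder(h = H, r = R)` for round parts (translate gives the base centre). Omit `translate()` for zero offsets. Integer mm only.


translate([608, 466, 0]) cylinder(h = 9, r = 359);


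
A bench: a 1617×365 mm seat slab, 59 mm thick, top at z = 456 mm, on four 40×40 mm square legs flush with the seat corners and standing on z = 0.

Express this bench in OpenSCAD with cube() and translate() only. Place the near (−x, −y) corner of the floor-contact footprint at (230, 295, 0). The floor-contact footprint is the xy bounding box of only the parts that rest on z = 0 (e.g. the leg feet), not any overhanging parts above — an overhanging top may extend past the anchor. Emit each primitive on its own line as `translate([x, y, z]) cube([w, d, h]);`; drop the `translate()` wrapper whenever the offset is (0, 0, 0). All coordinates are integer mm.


translate([230, 295, 397]) cube([1617, 365, 59]);
translate([230, 295, 0]) cube([40, 40, 397]);
translate([230, 620, 0]) cube([40, 40, 397]);
translate([1807, 295, 0]) cube([40, 40, 397]);
translate([1807, 620, 0]) cube([40, 40, 397]);


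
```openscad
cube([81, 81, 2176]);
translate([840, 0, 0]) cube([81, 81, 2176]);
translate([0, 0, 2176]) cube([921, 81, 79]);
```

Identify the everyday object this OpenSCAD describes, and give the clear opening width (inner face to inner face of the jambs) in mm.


A door frame. The clear opening width is 759 mm.

Two 2176 mm tall posts with a header on top — a door frame. The left jamb is 81 mm wide at x = 0; the right jamb starts at x = 840. The clear opening is 840 − 81 = 759 mm.


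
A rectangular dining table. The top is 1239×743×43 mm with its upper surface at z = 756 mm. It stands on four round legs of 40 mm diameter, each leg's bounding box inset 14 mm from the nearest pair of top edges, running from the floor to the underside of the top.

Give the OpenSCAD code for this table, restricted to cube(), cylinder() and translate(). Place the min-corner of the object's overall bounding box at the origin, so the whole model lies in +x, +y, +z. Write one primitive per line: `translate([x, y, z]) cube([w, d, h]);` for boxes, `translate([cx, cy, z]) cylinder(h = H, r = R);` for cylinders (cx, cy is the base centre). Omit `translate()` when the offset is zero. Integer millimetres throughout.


// leg_h = 756 - 43 = 713
translate([0, 0, 713]) cube([1239, 743, 43]);
translate([34, 34, 0]) cylinder(h = 713, r = 20);
translate([1205, 34, 0]) cylinder(h = 713, r = 20);
translate([34, 709, 0]) cylinder(h = 713, r = 20);
translate([1205, 709, 0]) cylinder(h = 713, r = 20);


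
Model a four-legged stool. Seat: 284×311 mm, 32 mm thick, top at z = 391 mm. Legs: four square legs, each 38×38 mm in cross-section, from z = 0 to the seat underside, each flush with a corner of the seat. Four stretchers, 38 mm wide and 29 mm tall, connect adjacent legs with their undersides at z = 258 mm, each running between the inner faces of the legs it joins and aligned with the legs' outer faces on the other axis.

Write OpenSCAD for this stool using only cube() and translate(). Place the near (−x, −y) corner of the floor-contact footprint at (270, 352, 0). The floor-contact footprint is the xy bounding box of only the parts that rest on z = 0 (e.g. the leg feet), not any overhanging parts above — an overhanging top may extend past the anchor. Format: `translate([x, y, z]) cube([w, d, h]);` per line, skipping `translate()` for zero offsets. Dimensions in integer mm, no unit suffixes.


// leg_h = 391 - 32 = 359
// stretcher span = 284 - 2*38 = 208
translate([270, 352, 359]) cube([284, 311, 32]);
translate([270, 352, 0]) cube([38, 38, 359]);
translate([516, 352, 0]) cube([38, 38, 359]);
translate([270, 625, 0]) cube([38, 38, 359]);
translate([516, 625, 0]) cube([38, 38, 359]);
translate([308, 352, 258]) cube([208, 38, 29]);
translate([308, 625, 258]) cube([208, 38, 29]);
translate([270, 390, 258]) cube([38, 235, 29]);
translate([516, 390, 258]) cube([38, 235, 29]);


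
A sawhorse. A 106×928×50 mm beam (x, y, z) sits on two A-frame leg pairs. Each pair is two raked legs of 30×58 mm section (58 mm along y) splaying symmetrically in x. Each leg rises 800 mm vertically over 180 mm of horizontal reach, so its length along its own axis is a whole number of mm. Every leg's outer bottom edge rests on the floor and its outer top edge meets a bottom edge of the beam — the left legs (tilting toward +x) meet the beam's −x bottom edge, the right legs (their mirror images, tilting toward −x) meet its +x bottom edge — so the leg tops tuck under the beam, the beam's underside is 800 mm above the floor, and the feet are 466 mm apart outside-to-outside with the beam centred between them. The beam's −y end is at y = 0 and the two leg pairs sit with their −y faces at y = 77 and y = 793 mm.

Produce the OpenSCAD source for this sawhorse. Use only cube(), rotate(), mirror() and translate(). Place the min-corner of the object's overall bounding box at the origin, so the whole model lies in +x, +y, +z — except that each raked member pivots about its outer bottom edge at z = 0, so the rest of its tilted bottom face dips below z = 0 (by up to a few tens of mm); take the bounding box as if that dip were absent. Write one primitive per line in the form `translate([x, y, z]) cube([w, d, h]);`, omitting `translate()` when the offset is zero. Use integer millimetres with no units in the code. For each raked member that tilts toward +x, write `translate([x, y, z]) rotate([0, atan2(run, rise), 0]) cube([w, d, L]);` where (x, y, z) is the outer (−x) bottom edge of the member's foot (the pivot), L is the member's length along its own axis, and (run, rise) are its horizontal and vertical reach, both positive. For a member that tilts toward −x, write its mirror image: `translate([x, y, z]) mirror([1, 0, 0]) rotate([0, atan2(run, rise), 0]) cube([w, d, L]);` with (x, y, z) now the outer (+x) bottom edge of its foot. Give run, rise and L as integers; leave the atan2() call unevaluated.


translate([180, 0, 800]) cube([106, 928, 50]);
translate([0, 77, 0]) rotate([0, atan2(180, 800), 0]) cube([30, 58, 820]);
translate([466, 77, 0]) mirror([1, 0, 0]) rotate([0, atan2(180, 800), 0]) cube([30, 58, 820]);
translate([0, 793, 0]) rotate([0, atan2(180, 800), 0]) cube([30, 58, 820]);
translate([466, 793, 0]) mirror([1, 0, 0]) rotate([0, atan2(180, 800), 0]) cube([30, 58, 820]);


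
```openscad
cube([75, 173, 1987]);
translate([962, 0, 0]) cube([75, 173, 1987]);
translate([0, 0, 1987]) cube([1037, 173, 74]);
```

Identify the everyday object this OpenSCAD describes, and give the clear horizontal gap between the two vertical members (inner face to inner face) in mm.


A door frame. The clear opening width is 887 mm.

Two 1987 mm tall posts with a header on top — a door frame. The left jamb is 75 mm wide at x = 0; the right jamb starts at x = 962. The clear opening is 962 − 75 = 887 mm.


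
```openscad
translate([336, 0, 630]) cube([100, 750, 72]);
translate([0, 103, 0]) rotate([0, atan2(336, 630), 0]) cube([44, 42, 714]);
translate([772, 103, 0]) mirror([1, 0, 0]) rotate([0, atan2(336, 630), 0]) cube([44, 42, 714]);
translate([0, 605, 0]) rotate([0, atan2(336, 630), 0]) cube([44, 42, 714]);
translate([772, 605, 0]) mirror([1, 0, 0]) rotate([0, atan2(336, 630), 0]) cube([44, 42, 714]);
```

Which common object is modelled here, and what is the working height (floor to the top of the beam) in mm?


A sawhorse. The overall height is 702 mm.

A beam across two mirrored pairs of raked legs — a sawhorse. The beam's underside is at z = 630 (matching the legs' vertical rise in atan2(336, 630)) and the beam is 72 mm tall, so its top is at 630 + 72 = 702 mm. The raked legs top out at the beam's underside, so that is the highest point.


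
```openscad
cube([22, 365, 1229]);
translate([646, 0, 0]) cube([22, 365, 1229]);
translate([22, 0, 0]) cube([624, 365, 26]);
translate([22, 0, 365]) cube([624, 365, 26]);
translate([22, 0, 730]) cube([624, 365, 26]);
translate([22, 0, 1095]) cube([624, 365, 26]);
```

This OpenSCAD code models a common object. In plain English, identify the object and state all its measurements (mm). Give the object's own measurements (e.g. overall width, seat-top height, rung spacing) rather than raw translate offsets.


An open bookshelf. Two side panels, each 22 mm thick, 365 mm deep and 1229 mm tall, stand 668 mm apart (outside-to-outside). Between them sit 4 shelves, each 26 mm thick and 365 mm deep, spanning the full gap between the sides. The bottom shelf rests on the floor (its underside at z = 0) and the clear gap between one shelf's top and the next shelf's underside is 339 mm.


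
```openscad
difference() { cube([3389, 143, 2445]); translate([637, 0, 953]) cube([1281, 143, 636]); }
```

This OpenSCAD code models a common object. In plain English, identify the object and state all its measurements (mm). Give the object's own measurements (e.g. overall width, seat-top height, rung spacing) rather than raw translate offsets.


A wall 3389 mm long (x), 143 mm thick (y), 2445 mm tall, with a rectangular window opening cut through it. The opening is 1281 mm wide and 636 mm tall; its sill is at z = 953 mm and its near (−x) edge is 637 mm from the wall's −x end. The opening passes through the full wall thickness.


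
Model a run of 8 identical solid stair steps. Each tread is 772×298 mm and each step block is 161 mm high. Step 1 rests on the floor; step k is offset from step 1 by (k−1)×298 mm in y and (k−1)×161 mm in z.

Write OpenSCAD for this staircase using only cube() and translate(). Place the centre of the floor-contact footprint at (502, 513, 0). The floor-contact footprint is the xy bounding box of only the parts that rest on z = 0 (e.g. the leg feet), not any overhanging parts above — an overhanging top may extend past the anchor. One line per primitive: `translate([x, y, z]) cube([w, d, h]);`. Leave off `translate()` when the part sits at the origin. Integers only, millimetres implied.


translate([116, 364, 0]) cube([772, 298, 161]);
translate([116, 662, 161]) cube([772, 298, 161]);
translate([116, 960, 322]) cube([772, 298, 161]);
translate([116, 1258, 483]) cube([772, 298, 161]);
translate([116, 1556, 644]) cube([772, 298, 161]);
translate([116, 1854, 805]) cube([772, 298, 161]);
translate([116, 2152, 966]) cube([772, 298, 161]);
translate([116, 2450, 1127]) cube([772, 298, 161]);


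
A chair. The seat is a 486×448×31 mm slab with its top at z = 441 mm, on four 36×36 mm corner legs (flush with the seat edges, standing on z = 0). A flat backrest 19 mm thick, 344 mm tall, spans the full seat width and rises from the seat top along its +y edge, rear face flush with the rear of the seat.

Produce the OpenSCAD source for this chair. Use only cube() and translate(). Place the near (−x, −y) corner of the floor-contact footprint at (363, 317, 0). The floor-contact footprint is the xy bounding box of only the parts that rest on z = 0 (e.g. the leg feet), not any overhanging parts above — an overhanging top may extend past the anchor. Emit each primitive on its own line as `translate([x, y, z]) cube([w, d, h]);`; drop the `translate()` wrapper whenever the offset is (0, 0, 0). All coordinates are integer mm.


translate([363, 317, 410]) cube([486, 448, 31]);
translate([363, 317, 0]) cube([36, 36, 410]);
translate([813, 317, 0]) cube([36, 36, 410]);
translate([363, 729, 0]) cube([36, 36, 410]);
translate([813, 729, 0]) cube([36, 36, 410]);
translate([363, 746, 441]) cube([486, 19, 344]);


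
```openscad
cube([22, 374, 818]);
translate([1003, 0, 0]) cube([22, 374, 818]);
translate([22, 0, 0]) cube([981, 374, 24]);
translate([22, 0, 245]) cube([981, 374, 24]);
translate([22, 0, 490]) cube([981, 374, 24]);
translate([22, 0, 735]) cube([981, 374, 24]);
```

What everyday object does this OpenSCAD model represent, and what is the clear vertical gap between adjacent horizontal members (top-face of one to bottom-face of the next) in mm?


A bookshelf. The clear shelf gap is 221 mm.

Two tall side panels with 4 horizontal boards between them — a bookshelf. The first two shelf undersides are at z = 0 and z = 245; with shelf thickness 24, the clear gap is 245 − 0 − 24 = 221 mm.


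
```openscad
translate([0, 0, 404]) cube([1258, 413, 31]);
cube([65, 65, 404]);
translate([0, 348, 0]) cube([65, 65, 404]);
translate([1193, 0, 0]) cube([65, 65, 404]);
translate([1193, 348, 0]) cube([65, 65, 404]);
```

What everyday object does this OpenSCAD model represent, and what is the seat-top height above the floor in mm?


A bench. The seat-top height is 435 mm.

A long slab on four corner posts — a bench. The slab sits at z = 404 with thickness 31, so the top is 404 + 31 = 435 mm.


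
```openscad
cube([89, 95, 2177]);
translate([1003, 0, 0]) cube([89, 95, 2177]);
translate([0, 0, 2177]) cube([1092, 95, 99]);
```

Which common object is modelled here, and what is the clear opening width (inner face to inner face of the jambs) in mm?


A door frame. The clear opening width is 914 mm.

Two 2177 mm tall posts with a header on top — a door frame. The left jamb is 89 mm wide at x = 0; the right jamb starts at x = 1003. The clear opening is 1003 − 89 = 914 mm.


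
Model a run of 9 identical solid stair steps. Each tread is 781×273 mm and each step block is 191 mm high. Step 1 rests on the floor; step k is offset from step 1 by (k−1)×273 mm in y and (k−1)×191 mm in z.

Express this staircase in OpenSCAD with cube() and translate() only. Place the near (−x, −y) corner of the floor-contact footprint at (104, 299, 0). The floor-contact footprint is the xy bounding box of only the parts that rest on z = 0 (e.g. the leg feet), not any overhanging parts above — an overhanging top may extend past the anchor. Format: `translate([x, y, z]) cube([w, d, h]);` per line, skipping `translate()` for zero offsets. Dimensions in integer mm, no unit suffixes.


translate([104, 299, 0]) cube([781, 273, 191]);
translate([104, 572, 191]) cube([781, 273, 191]);
translate([104, 845, 382]) cube([781, 273, 191]);
translate([104, 1118, 573]) cube([781, 273, 191]);
translate([104, 1391, 764]) cube([781, 273, 191]);
translate([104, 1664, 955]) cube([781, 273, 191]);
translate([104, 1937, 1146]) cube([781, 273, 191]);
translate([104, 2210, 1337]) cube([781, 273, 191]);
translate([104, 2483, 1528]) cube([781, 273, 191]);


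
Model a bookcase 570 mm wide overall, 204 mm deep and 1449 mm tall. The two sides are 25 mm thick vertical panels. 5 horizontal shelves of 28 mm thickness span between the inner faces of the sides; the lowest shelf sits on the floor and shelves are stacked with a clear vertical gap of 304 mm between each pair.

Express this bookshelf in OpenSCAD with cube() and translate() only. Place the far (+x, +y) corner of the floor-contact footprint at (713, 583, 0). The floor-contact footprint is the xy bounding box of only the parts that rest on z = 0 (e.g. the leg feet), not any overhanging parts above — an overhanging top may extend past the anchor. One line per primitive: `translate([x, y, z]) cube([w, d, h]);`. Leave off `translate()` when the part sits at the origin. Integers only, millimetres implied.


translate([143, 379, 0]) cube([25, 204, 1449]);
translate([688, 379, 0]) cube([25, 204, 1449]);
translate([168, 379, 0]) cube([520, 204, 28]);
translate([168, 379, 332]) cube([520, 204, 28]);
translate([168, 379, 664]) cube([520, 204, 28]);
translate([168, 379, 996]) cube([520, 204, 28]);
translate([168, 379, 1328]) cube([520, 204, 28]);


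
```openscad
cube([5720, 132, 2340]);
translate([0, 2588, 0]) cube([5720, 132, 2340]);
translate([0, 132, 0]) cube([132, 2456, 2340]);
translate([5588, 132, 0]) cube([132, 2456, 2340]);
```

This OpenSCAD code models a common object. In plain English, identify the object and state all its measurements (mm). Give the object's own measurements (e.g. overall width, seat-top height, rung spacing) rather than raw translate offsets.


The wall frame of a small rectangular building: four walls, each 2340 mm tall and 132 mm thick, enclosing a footprint 5720 mm (x) by 2720 mm (y) outside-to-outside, with no floor or roof. The front and back walls (the −y and +y sides) span the full width; the two side walls fit between them.


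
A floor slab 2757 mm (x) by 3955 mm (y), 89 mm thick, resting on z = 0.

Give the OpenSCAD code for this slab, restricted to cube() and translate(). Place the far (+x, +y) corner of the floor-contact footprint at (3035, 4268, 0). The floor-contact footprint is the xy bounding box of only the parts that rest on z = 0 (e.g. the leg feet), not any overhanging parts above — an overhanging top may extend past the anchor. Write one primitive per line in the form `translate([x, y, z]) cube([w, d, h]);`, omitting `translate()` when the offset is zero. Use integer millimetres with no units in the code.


translate([278, 313, 0]) cube([2757, 3955, 89]);


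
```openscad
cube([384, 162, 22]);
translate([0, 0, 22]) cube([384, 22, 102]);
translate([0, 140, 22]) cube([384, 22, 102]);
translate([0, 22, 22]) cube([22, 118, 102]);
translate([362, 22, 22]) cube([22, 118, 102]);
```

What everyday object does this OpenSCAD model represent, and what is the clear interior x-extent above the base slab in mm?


An open box. The internal width is 340 mm.

A 384×162 base slab with four walls standing on it — an open box. The base is 384 mm wide and the walls are 22 mm thick, so the internal width is 384 − 2 × 22 = 340 mm.


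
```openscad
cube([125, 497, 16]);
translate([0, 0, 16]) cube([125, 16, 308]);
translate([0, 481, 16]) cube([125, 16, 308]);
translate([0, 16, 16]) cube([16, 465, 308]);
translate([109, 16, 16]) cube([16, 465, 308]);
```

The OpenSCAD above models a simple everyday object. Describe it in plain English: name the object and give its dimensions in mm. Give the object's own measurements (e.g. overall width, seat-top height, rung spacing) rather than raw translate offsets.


An open-topped rectangular box: outside dimensions 125×497×324 mm, with a uniform wall and base thickness of 16 mm. The base is a full 125×497 slab on the floor; four walls sit on top of the base. The front and back walls (the −y and +y sides) span the full width; the two side walls fit between them.


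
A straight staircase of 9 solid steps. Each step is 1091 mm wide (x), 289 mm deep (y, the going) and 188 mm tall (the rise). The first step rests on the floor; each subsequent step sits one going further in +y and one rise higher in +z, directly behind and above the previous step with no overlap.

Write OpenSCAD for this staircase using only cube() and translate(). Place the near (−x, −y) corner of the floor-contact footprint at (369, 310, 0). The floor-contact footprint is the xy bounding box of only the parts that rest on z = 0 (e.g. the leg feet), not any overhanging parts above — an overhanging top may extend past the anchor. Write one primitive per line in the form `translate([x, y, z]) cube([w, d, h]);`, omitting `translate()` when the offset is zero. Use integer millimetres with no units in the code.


translate([369, 310, 0]) cube([1091, 289, 188]);
translate([369, 599, 188]) cube([1091, 289, 188]);
translate([369, 888, 376]) cube([1091, 289, 188]);
translate([369, 1177, 564]) cube([1091, 289, 188]);
translate([369, 1466, 752]) cube([1091, 289, 188]);
translate([369, 1755, 940]) cube([1091, 289, 188]);
translate([369, 2044, 1128]) cube([1091, 289, 188]);
translate([369, 2333, 1316]) cube([1091, 289, 188]);
translate([369, 2622, 1504]) cube([1091, 289, 188]);


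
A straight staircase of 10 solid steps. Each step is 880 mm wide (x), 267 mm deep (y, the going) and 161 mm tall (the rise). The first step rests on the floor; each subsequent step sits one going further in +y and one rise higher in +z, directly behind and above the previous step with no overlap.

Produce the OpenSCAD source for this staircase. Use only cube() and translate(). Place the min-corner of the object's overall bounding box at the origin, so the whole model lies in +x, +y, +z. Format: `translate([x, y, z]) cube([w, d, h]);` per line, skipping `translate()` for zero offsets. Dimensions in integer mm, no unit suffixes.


cube([880, 267, 161]);
translate([0, 267, 161]) cube([880, 267, 161]);
translate([0, 534, 322]) cube([880, 267, 161]);
translate([0, 801, 483]) cube([880, 267, 161]);
translate([0, 1068, 644]) cube([880, 267, 161]);
translate([0, 1335, 805]) cube([880, 267, 161]);
translate([0, 1602, 966]) cube([880, 267, 161]);
translate([0, 1869, 1127]) cube([880, 267, 161]);
translate([0, 2136, 1288]) cube([880, 267, 161]);
translate([0, 2403, 1449]) cube([880, 267, 161]);


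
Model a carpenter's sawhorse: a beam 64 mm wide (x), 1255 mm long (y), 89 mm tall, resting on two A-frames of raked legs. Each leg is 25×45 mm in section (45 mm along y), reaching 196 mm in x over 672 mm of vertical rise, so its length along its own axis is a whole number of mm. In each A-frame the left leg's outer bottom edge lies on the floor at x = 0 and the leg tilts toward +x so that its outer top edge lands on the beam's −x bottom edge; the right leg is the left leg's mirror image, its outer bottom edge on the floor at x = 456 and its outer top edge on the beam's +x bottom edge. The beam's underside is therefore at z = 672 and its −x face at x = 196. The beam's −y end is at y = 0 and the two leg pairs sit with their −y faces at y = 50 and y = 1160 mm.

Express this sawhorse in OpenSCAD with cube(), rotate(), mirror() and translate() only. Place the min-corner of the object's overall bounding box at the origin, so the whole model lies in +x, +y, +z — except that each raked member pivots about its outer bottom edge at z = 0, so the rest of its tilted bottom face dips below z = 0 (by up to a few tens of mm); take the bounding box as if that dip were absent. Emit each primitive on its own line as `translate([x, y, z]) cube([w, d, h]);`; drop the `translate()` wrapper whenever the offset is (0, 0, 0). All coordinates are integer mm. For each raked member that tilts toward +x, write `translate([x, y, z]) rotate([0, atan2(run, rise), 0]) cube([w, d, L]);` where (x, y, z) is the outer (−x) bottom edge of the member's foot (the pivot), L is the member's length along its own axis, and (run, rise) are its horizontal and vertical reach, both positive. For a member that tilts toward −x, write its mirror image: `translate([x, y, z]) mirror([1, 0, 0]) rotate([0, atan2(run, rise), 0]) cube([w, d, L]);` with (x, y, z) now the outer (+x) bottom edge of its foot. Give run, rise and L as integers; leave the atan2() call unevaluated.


translate([196, 0, 672]) cube([64, 1255, 89]);
translate([0, 50, 0]) rotate([0, atan2(196, 672), 0]) cube([25, 45, 700]);
translate([456, 50, 0]) mirror([1, 0, 0]) rotate([0, atan2(196, 672), 0]) cube([25, 45, 700]);
translate([0, 1160, 0]) rotate([0, atan2(196, 672), 0]) cube([25, 45, 700]);
translate([456, 1160, 0]) mirror([1, 0, 0]) rotate([0, atan2(196, 672), 0]) cube([25, 45, 700]);


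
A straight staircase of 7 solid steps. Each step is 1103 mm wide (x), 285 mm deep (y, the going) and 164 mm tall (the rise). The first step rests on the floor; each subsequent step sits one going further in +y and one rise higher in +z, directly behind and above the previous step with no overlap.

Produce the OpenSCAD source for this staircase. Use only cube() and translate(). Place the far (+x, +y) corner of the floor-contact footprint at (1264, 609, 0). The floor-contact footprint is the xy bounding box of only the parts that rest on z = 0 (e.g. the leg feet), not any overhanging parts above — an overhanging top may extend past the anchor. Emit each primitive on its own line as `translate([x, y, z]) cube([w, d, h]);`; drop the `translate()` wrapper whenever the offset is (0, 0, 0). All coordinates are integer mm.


translate([161, 324, 0]) cube([1103, 285, 164]);
translate([161, 609, 164]) cube([1103, 285, 164]);
translate([161, 894, 328]) cube([1103, 285, 164]);
translate([161, 1179, 492]) cube([1103, 285, 164]);
translate([161, 1464, 656]) cube([1103, 285, 164]);
translate([161, 1749, 820]) cube([1103, 285, 164]);
translate([161, 2034, 984]) cube([1103, 285, 164]);


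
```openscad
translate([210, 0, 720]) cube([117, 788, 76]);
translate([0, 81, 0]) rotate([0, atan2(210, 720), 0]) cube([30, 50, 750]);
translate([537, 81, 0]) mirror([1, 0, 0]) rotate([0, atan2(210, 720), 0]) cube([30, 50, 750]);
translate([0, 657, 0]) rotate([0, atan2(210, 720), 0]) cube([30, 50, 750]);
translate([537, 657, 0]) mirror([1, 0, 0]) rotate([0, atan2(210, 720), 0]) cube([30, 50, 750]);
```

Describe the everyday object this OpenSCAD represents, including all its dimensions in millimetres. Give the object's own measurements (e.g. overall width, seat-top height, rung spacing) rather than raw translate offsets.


A sawhorse. A 117×788×76 mm beam (x, y, z) sits on two A-frame leg pairs. Each pair is two raked legs of 30×50 mm section (50 mm along y) splaying symmetrically in x. Each leg rises 720 mm vertically over 210 mm of horizontal reach and is 750 mm long along its own axis. Every leg's outer bottom edge rests on the floor and its outer top edge meets a bottom edge of the beam — the left legs (tilting toward +x) meet the beam's −x bottom edge, the right legs (their mirror images, tilting toward −x) meet its +x bottom edge — so the leg tops tuck under the beam, the beam's underside is 720 mm above the floor, and the feet are 537 mm apart outside-to-outside with the beam centred between them. The two leg pairs are set in 81 mm from either end of the beam.


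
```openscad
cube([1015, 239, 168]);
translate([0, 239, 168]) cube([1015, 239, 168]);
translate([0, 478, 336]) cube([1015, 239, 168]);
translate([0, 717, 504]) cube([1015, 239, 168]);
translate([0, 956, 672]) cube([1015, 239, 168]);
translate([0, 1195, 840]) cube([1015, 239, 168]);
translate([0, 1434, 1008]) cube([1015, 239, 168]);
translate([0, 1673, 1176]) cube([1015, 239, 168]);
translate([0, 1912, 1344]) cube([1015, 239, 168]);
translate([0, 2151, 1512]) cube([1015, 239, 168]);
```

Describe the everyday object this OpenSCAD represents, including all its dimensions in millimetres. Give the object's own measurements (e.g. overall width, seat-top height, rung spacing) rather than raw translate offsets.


A straight staircase of 10 solid steps. Each step is 1015 mm wide (x), 239 mm deep (y, the going) and 168 mm tall (the rise). The first step rests on the floor; each subsequent step sits one going further in +y and one rise higher in +z, directly behind and above the previous step with no overlap.


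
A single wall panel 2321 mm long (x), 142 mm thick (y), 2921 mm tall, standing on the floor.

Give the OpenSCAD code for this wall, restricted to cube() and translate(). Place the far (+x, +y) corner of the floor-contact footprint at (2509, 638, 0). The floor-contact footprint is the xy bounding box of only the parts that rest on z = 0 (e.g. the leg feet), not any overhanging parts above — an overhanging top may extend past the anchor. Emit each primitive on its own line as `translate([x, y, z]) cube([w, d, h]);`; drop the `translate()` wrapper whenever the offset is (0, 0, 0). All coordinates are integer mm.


translate([188, 496, 0]) cube([2321, 142, 2921]);


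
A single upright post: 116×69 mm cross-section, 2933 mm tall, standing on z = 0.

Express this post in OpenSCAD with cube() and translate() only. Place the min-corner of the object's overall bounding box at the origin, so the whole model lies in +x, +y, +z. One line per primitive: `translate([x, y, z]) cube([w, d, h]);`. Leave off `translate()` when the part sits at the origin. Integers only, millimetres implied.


cube([116, 69, 2933]);


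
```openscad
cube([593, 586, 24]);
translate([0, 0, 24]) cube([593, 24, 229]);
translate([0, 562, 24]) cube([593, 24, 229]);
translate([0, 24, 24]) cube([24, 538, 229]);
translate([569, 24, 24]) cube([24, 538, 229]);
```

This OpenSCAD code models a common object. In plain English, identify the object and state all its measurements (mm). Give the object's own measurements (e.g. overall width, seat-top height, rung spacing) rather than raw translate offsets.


An open-topped rectangular box: outside dimensions 593×586×253 mm, with a uniform wall and base thickness of 24 mm. The base is a full 593×586 slab on the floor; four walls sit on top of the base. The front and back walls (the −y and +y sides) span the full width; the two side walls fit between them.


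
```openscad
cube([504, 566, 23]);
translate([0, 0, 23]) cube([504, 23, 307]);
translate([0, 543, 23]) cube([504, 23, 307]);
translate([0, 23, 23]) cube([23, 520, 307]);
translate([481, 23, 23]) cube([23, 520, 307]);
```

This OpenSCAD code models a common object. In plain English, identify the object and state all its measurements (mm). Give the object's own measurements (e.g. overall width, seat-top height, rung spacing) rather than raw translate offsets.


An open-topped rectangular box: outside dimensions 504×566×330 mm, with a uniform wall and base thickness of 23 mm. The base is a full 504×566 slab on the floor; four walls sit on top of the base. The front and back walls (the −y and +y sides) span the full width; the two side walls fit between them.


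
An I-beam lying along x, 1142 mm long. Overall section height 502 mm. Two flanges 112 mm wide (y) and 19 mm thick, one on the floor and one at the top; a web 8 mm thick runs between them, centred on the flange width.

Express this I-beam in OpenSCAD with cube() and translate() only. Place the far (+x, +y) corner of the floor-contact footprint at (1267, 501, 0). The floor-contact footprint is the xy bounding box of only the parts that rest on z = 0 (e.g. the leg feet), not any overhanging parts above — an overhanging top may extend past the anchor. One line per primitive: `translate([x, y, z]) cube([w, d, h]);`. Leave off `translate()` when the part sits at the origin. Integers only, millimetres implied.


translate([125, 389, 0]) cube([1142, 112, 19]);
translate([125, 441, 19]) cube([1142, 8, 464]);
translate([125, 389, 483]) cube([1142, 112, 19]);


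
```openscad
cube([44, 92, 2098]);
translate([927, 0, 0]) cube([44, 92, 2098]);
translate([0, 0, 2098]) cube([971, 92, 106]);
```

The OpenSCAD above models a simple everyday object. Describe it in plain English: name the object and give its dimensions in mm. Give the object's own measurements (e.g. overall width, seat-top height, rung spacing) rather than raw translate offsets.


A door frame. The clear opening is 883 mm wide and 2098 mm high. Two 44 mm wide jambs, 92 mm deep, stand either side of the opening from the floor to the top of the opening. A 106 mm thick head sits across the top of both jambs, spanning the full outside width of the frame.
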